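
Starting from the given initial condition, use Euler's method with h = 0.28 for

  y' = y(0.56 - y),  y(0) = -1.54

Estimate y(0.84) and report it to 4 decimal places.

-10.8886

Euler: y_{n+1} = y_n + h·f(x_n, y_n).
x=0.000000, y=-1.540000: f=-3.234000 → y ← -1.540000 + 0.28·(-3.234000) = -2.445520
x=0.280000, y=-2.445520: f=-7.350059 → y ← -2.445520 + 0.28·(-7.350059) = -4.503537
x=0.560000, y=-4.503537: f=-22.803822 → y ← -4.503537 + 0.28·(-22.803822) = -10.888607
y(0.84) ≈ -10.8886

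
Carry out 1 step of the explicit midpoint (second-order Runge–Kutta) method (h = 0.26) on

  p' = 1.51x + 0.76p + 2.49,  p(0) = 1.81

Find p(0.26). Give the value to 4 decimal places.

Midpoint: k1 = f(x_n, p_n); k2 = f(x_n + h/2, p_n + (h/2)·k1); p_{n+1} = p_n + h·k2.
x=0.000000, p=1.810000:
  k1 = f(0.000000, 1.810000) = 3.865600
  k2 = f(0.130000, 2.312528) = 4.443821
  p ← 1.810000 + 0.26·4.443821 = 2.965394
p(0.26) ≈ 2.9654

2.9654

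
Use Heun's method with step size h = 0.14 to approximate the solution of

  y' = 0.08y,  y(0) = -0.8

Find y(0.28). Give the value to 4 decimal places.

-0.8181

Heun: k1 = f(x_n, y_n); k2 = f(x_n + h, y_n + h·k1); y_{n+1} = y_n + (h/2)·(k1 + k2).
x=0.000000, y=-0.800000:
  k1 = f(0.000000, -0.800000) = -0.064000
  k2 = f(0.140000, -0.808960) = -0.064717
  y ← -0.800000 + (0.14/2)·(-0.064000 + (-0.064717)) = -0.809010
x=0.140000, y=-0.809010:
  k1 = f(0.140000, -0.809010) = -0.064721
  k2 = f(0.280000, -0.818071) = -0.065446
  y ← -0.809010 + (0.14/2)·(-0.064721 + (-0.065446)) = -0.818122
y(0.28) ≈ -0.8181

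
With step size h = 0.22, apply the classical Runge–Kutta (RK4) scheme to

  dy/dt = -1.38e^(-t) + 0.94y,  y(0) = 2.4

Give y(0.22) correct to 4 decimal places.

RK4: k1 = f(t_n, y_n); k2 = f(t_n + h/2, y_n + (h/2)·k1); k3 = f(t_n + h/2, y_n + (h/2)·k2); k4 = f(t_n + h, y_n + h·k3); y_{n+1} = y_n + (h/6)·(k1 + 2k2 + 2k3 + k4).
t=0.000000, y=2.400000:
  k1 = f(0.000000, 2.400000) = 0.876000
  k2 = f(0.110000, 2.496360) = 1.110327
  k3 = f(0.110000, 2.522136) = 1.134557
  k4 = f(0.220000, 2.649602) = 1.383150
  y ← 2.400000 + (0.22/6)·(k1 + 2k2 + 2k3 + k4) = 2.647460
y(0.22) ≈ 2.6475

2.6475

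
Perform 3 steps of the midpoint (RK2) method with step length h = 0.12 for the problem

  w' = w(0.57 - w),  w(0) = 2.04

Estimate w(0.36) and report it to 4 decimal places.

Midpoint: k1 = f(x_n, w_n); k2 = f(x_n + h/2, w_n + (h/2)·k1); w_{n+1} = w_n + h·k2.
x=0.000000, w=2.040000:
  k1 = f(0.000000, 2.040000) = -2.998800
  k2 = f(0.060000, 1.860072) = -2.399627
  w ← 2.040000 + 0.12·(-2.399627) = 1.752045
x=0.120000, w=1.752045:
  k1 = f(0.120000, 1.752045) = -2.070995
  k2 = f(0.180000, 1.627785) = -1.721847
  w ← 1.752045 + 0.12·(-1.721847) = 1.545423
x=0.240000, w=1.545423:
  k1 = f(0.240000, 1.545423) = -1.507442
  k2 = f(0.300000, 1.454977) = -1.287620
  w ← 1.545423 + 0.12·(-1.287620) = 1.390909
w(0.36) ≈ 1.3909

1.3909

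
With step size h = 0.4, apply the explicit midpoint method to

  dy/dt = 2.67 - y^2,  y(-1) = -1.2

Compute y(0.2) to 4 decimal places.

1.2069

Midpoint: k1 = f(t_n, y_n); k2 = f(t_n + h/2, y_n + (h/2)·k1); y_{n+1} = y_n + h·k2.
t=-1.000000, y=-1.200000:
  k1 = f(-1.000000, -1.200000) = 1.230000
  k2 = f(-0.800000, -0.954000) = 1.759884
  y ← -1.200000 + 0.4·1.759884 = -0.496046
t=-0.600000, y=-0.496046:
  k1 = f(-0.600000, -0.496046) = 2.423938
  k2 = f(-0.400000, -0.011259) = 2.669873
  y ← -0.496046 + 0.4·2.669873 = 0.571903
t=-0.200000, y=0.571903:
  k1 = f(-0.200000, 0.571903) = 2.342927
  k2 = f(0.000000, 1.040488) = 1.587384
  y ← 0.571903 + 0.4·1.587384 = 1.206857
y(0.2) ≈ 1.2069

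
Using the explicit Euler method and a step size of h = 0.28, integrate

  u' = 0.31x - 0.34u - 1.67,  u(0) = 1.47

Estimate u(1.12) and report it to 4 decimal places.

Euler: u_{n+1} = u_n + h·f(x_n, u_n).
x=0.000000, u=1.470000: f=-2.169800 → u ← 1.470000 + 0.28·(-2.169800) = 0.862456
x=0.280000, u=0.862456: f=-1.876435 → u ← 0.862456 + 0.28·(-1.876435) = 0.337054
x=0.560000, u=0.337054: f=-1.610998 → u ← 0.337054 + 0.28·(-1.610998) = -0.114025
x=0.840000, u=-0.114025: f=-1.370831 → u ← -0.114025 + 0.28·(-1.370831) = -0.497858
u(1.12) ≈ -0.4979

-0.4979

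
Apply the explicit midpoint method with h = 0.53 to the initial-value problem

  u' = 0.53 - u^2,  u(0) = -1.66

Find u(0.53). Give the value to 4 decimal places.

-4.0617

Midpoint: k1 = f(t_n, u_n); k2 = f(t_n + h/2, u_n + (h/2)·k1); u_{n+1} = u_n + h·k2.
t=0.000000, u=-1.660000:
  k1 = f(0.000000, -1.660000) = -2.225600
  k2 = f(0.265000, -2.249784) = -4.531528
  u ← -1.660000 + 0.53·(-4.531528) = -4.061710
u(0.53) ≈ -4.0617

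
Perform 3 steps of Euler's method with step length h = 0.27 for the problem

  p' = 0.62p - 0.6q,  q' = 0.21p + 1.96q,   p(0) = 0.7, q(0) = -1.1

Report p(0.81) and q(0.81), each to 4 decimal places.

Euler on (p,q): p_{n+1} = p_n + h·p', q_{n+1} = q_n + h·q'.
0.000000: (0.700000, -1.100000); f=(1.094000, -2.009000) → (0.995380, -1.642430)
0.270000: (0.995380, -1.642430); f=(1.602594, -3.010133) → (1.428080, -2.455166)
0.540000: (1.428080, -2.455166); f=(2.358509, -4.512228) → (2.064878, -3.673468)
(p(0.81), q(0.81)) ≈ (2.0649, -3.6735)

2.0649, -3.6735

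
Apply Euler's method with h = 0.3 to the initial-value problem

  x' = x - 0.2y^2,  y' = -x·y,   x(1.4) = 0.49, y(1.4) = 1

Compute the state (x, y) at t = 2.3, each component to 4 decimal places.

0.8885, 0.5559

Euler on (x,y): x_{n+1} = x_n + h·x', y_{n+1} = y_n + h·y'.
1.400000: (0.490000, 1.000000); f=(0.290000, -0.490000) → (0.577000, 0.853000)
1.700000: (0.577000, 0.853000); f=(0.431478, -0.492181) → (0.706443, 0.705346)
2.000000: (0.706443, 0.705346); f=(0.606941, -0.498287) → (0.888526, 0.555860)
(x(2.3), y(2.3)) ≈ (0.8885, 0.5559)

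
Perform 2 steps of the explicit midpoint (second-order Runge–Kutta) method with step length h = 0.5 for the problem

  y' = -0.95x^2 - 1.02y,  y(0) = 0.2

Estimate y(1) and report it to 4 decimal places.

-0.1784

Midpoint: k1 = f(x_n, y_n); k2 = f(x_n + h/2, y_n + (h/2)·k1); y_{n+1} = y_n + h·k2.
x=0.000000, y=0.200000:
  k1 = f(0.000000, 0.200000) = -0.204000
  k2 = f(0.250000, 0.149000) = -0.211355
  y ← 0.200000 + 0.5·(-0.211355) = 0.094323
x=0.500000, y=0.094323:
  k1 = f(0.500000, 0.094323) = -0.333709
  k2 = f(0.750000, 0.010895) = -0.545488
  y ← 0.094323 + 0.5·(-0.545488) = -0.178422
y(1) ≈ -0.1784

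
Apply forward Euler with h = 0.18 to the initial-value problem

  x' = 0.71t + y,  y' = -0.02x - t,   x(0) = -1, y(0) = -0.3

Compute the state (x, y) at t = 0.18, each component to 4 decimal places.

-1.0540, -0.2964

Euler on (x,y): x_{n+1} = x_n + h·x', y_{n+1} = y_n + h·y'.
0.000000: (-1.000000, -0.300000); f=(-0.300000, 0.020000) → (-1.054000, -0.296400)
(x(0.18), y(0.18)) ≈ (-1.0540, -0.2964)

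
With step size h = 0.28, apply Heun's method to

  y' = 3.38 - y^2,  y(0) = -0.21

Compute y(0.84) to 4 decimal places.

Heun: k1 = f(t_n, y_n); k2 = f(t_n + h, y_n + h·k1); y_{n+1} = y_n + (h/2)·(k1 + k2).
t=0.000000, y=-0.210000:
  k1 = f(0.000000, -0.210000) = 3.335900
  k2 = f(0.280000, 0.724052) = 2.855749
  y ← -0.210000 + (0.28/2)·(3.335900 + 2.855749) = 0.656831
t=0.280000, y=0.656831:
  k1 = f(0.280000, 0.656831) = 2.948573
  k2 = f(0.560000, 1.482431) = 1.182397
  y ← 0.656831 + (0.28/2)·(2.948573 + 1.182397) = 1.235167
t=0.560000, y=1.235167:
  k1 = f(0.560000, 1.235167) = 1.854363
  k2 = f(0.840000, 1.754388) = 0.302121
  y ← 1.235167 + (0.28/2)·(1.854363 + 0.302121) = 1.537075
y(0.84) ≈ 1.5371

1.5371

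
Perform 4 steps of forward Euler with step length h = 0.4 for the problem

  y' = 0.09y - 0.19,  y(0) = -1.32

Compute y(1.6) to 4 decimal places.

Euler: y_{n+1} = y_n + h·f(s_n, y_n).
s=0.000000, y=-1.320000: f=-0.308800 → y ← -1.320000 + 0.4·(-0.308800) = -1.443520
s=0.400000, y=-1.443520: f=-0.319917 → y ← -1.443520 + 0.4·(-0.319917) = -1.571487
s=0.800000, y=-1.571487: f=-0.331434 → y ← -1.571487 + 0.4·(-0.331434) = -1.704060
s=1.200000, y=-1.704060: f=-0.343365 → y ← -1.704060 + 0.4·(-0.343365) = -1.841406
y(1.6) ≈ -1.8414

-1.8414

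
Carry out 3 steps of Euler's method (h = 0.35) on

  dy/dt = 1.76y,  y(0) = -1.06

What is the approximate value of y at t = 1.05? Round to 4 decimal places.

-4.4733

Euler: y_{n+1} = y_n + h·f(t_n, y_n).
t=0.000000, y=-1.060000: f=-1.865600 → y ← -1.060000 + 0.35·(-1.865600) = -1.712960
t=0.350000, y=-1.712960: f=-3.014810 → y ← -1.712960 + 0.35·(-3.014810) = -2.768143
t=0.700000, y=-2.768143: f=-4.871932 → y ← -2.768143 + 0.35·(-4.871932) = -4.473320
y(1.05) ≈ -4.4733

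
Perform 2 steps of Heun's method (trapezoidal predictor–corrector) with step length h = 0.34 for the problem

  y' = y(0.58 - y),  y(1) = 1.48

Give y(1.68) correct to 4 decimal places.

0.9995

Heun: k1 = f(t_n, y_n); k2 = f(t_n + h, y_n + h·k1); y_{n+1} = y_n + (h/2)·(k1 + k2).
t=1.000000, y=1.480000:
  k1 = f(1.000000, 1.480000) = -1.332000
  k2 = f(1.340000, 1.027120) = -0.459246
  y ← 1.480000 + (0.34/2)·(-1.332000 + (-0.459246)) = 1.175488
t=1.340000, y=1.175488:
  k1 = f(1.340000, 1.175488) = -0.699989
  k2 = f(1.680000, 0.937492) = -0.335146
  y ← 1.175488 + (0.34/2)·(-0.699989 + (-0.335146)) = 0.999515
y(1.68) ≈ 0.9995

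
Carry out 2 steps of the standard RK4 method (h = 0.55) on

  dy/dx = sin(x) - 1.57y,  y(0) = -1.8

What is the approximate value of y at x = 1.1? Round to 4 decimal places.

RK4: k1 = f(x_n, y_n); k2 = f(x_n + h/2, y_n + (h/2)·k1); k3 = f(x_n + h/2, y_n + (h/2)·k2); k4 = f(x_n + h, y_n + h·k3); y_{n+1} = y_n + (h/6)·(k1 + 2k2 + 2k3 + k4).
x=0.000000, y=-1.800000:
  k1 = f(0.000000, -1.800000) = 2.826000
  k2 = f(0.275000, -1.022850) = 1.877421
  k3 = f(0.275000, -1.283709) = 2.286970
  k4 = f(0.550000, -0.542166) = 1.373888
  y ← -1.800000 + (0.55/6)·(k1 + 2k2 + 2k3 + k4) = -0.651538
x=0.550000, y=-0.651538:
  k1 = f(0.550000, -0.651538) = 1.545603
  k2 = f(0.825000, -0.226498) = 1.090149
  k3 = f(0.825000, -0.351747) = 1.286791
  k4 = f(1.100000, 0.056197) = 0.802978
  y ← -0.651538 + (0.55/6)·(k1 + 2k2 + 2k3 + k4) = -0.000479
y(1.1) ≈ -0.0005

-0.0005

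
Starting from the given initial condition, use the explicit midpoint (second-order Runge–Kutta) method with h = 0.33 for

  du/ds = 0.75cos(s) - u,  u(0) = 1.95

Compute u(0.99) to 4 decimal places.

Midpoint: k1 = f(s_n, u_n); k2 = f(s_n + h/2, u_n + (h/2)·k1); u_{n+1} = u_n + h·k2.
s=0.000000, u=1.950000:
  k1 = f(0.000000, 1.950000) = -1.200000
  k2 = f(0.165000, 1.752000) = -1.012186
  u ← 1.950000 + 0.33·(-1.012186) = 1.615979
s=0.330000, u=1.615979:
  k1 = f(0.330000, 1.615979) = -0.906447
  k2 = f(0.495000, 1.466415) = -0.806438
  u ← 1.615979 + 0.33·(-0.806438) = 1.349854
s=0.660000, u=1.349854:
  k1 = f(0.660000, 1.349854) = -0.757360
  k2 = f(0.825000, 1.224890) = -0.715972
  u ← 1.349854 + 0.33·(-0.715972) = 1.113583
u(0.99) ≈ 1.1136

1.1136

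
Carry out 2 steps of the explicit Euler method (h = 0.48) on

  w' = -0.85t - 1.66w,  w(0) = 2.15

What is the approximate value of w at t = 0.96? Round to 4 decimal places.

Euler: w_{n+1} = w_n + h·f(t_n, w_n).
t=0.000000, w=2.150000: f=-3.569000 → w ← 2.150000 + 0.48·(-3.569000) = 0.436880
t=0.480000, w=0.436880: f=-1.133221 → w ← 0.436880 + 0.48·(-1.133221) = -0.107066
w(0.96) ≈ -0.1071

-0.1071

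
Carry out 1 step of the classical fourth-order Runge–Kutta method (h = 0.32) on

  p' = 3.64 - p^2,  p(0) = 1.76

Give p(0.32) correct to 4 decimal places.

RK4: k1 = f(t_n, p_n); k2 = f(t_n + h/2, p_n + (h/2)·k1); k3 = f(t_n + h/2, p_n + (h/2)·k2); k4 = f(t_n + h, p_n + h·k3); p_{n+1} = p_n + (h/6)·(k1 + 2k2 + 2k3 + k4).
t=0.000000, p=1.760000:
  k1 = f(0.000000, 1.760000) = 0.542400
  k2 = f(0.160000, 1.846784) = 0.229389
  k3 = f(0.160000, 1.796702) = 0.411861
  k4 = f(0.320000, 1.891796) = 0.061110
  p ← 1.760000 + (0.32/6)·(k1 + 2k2 + 2k3 + k4) = 1.860587
p(0.32) ≈ 1.8606

1.8606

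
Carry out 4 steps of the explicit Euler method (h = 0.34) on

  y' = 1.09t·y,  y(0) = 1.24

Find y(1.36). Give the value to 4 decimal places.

Euler: y_{n+1} = y_n + h·f(t_n, y_n).
t=0.000000, y=1.240000: f=0.000000 → y ← 1.240000 + 0.34·0.000000 = 1.240000
t=0.340000, y=1.240000: f=0.459544 → y ← 1.240000 + 0.34·0.459544 = 1.396245
t=0.680000, y=1.396245: f=1.034897 → y ← 1.396245 + 0.34·1.034897 = 1.748110
t=1.020000, y=1.748110: f=1.943549 → y ← 1.748110 + 0.34·1.943549 = 2.408916
y(1.36) ≈ 2.4089

2.4089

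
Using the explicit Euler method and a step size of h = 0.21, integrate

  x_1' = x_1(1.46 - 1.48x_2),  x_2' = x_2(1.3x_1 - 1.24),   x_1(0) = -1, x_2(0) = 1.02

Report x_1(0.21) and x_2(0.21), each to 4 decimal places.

-0.9896, 0.4759

Euler on (x_1,x_2): x_1_{n+1} = x_1_n + h·x_1', x_2_{n+1} = x_2_n + h·x_2'.
0.000000: (-1.000000, 1.020000); f=(0.049600, -2.590800) → (-0.989584, 0.475932)
(x_1(0.21), x_2(0.21)) ≈ (-0.9896, 0.4759)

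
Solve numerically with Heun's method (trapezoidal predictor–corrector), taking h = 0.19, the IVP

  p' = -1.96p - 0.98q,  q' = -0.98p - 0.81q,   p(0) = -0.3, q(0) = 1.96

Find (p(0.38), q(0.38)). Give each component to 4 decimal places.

-0.5862, 1.6039

Heun on (p,q): k1 = f(s_n, state_n); k2 = f(s_n + h, state_n + h·k1); state_{n+1} = state_n + (h/2)·(k1 + k2).
0.000000: (-0.300000, 1.960000)
  k1 = (-1.332800, -1.293600)
  predictor → (-0.553232, 1.714216)
  k2 = (-0.595597, -0.846348)
  → (-0.483198, 1.756705)
0.190000: (-0.483198, 1.756705)
  k1 = (-0.774503, -0.949397)
  predictor → (-0.630353, 1.576319)
  k2 = (-0.309301, -0.659073)
  → (-0.586159, 1.603900)
(p(0.38), q(0.38)) ≈ (-0.5862, 1.6039)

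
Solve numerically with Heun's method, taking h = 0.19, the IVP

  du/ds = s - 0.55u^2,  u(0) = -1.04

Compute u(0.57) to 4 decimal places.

-1.3278

Heun: k1 = f(s_n, u_n); k2 = f(s_n + h, u_n + h·k1); u_{n+1} = u_n + (h/2)·(k1 + k2).
s=0.000000, u=-1.040000:
  k1 = f(0.000000, -1.040000) = -0.594880
  k2 = f(0.190000, -1.153027) = -0.541209
  u ← -1.040000 + (0.19/2)·(-0.594880 + (-0.541209)) = -1.147928
s=0.190000, u=-1.147928:
  k1 = f(0.190000, -1.147928) = -0.534757
  k2 = f(0.380000, -1.249532) = -0.478732
  u ← -1.147928 + (0.19/2)·(-0.534757 + (-0.478732)) = -1.244210
s=0.380000, u=-1.244210:
  k1 = f(0.380000, -1.244210) = -0.471432
  k2 = f(0.570000, -1.333782) = -0.408436
  u ← -1.244210 + (0.19/2)·(-0.471432 + (-0.408436)) = -1.327797
u(0.57) ≈ -1.3278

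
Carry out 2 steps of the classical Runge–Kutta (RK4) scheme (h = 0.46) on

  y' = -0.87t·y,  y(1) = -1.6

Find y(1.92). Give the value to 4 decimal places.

RK4: k1 = f(t_n, y_n); k2 = f(t_n + h/2, y_n + (h/2)·k1); k3 = f(t_n + h/2, y_n + (h/2)·k2); k4 = f(t_n + h, y_n + h·k3); y_{n+1} = y_n + (h/6)·(k1 + 2k2 + 2k3 + k4).
t=1.000000, y=-1.600000:
  k1 = f(1.000000, -1.600000) = 1.392000
  k2 = f(1.230000, -1.279840) = 1.369557
  k3 = f(1.230000, -1.285002) = 1.375081
  k4 = f(1.460000, -0.967463) = 1.228871
  y ← -1.600000 + (0.46/6)·(k1 + 2k2 + 2k3 + k4) = -0.978222
t=1.460000, y=-0.978222:
  k1 = f(1.460000, -0.978222) = 1.242538
  k2 = f(1.690000, -0.692438) = 1.018092
  k3 = f(1.690000, -0.744061) = 1.093993
  k4 = f(1.920000, -0.474985) = 0.793416
  y ← -0.978222 + (0.46/6)·(k1 + 2k2 + 2k3 + k4) = -0.498279
y(1.92) ≈ -0.4983

-0.4983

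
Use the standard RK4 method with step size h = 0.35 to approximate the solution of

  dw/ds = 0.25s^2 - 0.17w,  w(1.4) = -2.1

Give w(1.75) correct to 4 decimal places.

RK4: k1 = f(s_n, w_n); k2 = f(s_n + h/2, w_n + (h/2)·k1); k3 = f(s_n + h/2, w_n + (h/2)·k2); k4 = f(s_n + h, w_n + h·k3); w_{n+1} = w_n + (h/6)·(k1 + 2k2 + 2k3 + k4).
s=1.400000, w=-2.100000:
  k1 = f(1.400000, -2.100000) = 0.847000
  k2 = f(1.575000, -1.951775) = 0.951958
  k3 = f(1.575000, -1.933407) = 0.948835
  k4 = f(1.750000, -1.767908) = 1.066169
  w ← -2.100000 + (0.35/6)·(k1 + 2k2 + 2k3 + k4) = -1.766639
w(1.75) ≈ -1.7666

-1.7666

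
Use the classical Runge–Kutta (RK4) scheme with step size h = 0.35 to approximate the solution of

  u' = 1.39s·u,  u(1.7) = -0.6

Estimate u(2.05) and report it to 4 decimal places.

-1.4900

RK4: k1 = f(s_n, u_n); k2 = f(s_n + h/2, u_n + (h/2)·k1); k3 = f(s_n + h/2, u_n + (h/2)·k2); k4 = f(s_n + h, u_n + h·k3); u_{n+1} = u_n + (h/6)·(k1 + 2k2 + 2k3 + k4).
s=1.700000, u=-0.600000:
  k1 = f(1.700000, -0.600000) = -1.417800
  k2 = f(1.875000, -0.848115) = -2.210400
  k3 = f(1.875000, -0.986820) = -2.571899
  k4 = f(2.050000, -1.500165) = -4.274720
  u ← -0.600000 + (0.35/6)·(k1 + 2k2 + 2k3 + k4) = -1.489999
u(2.05) ≈ -1.4900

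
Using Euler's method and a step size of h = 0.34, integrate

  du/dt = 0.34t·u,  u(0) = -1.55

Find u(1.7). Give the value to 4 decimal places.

-2.2478

Euler: u_{n+1} = u_n + h·f(t_n, u_n).
t=0.000000, u=-1.550000: f=0.000000 → u ← -1.550000 + 0.34·0.000000 = -1.550000
t=0.340000, u=-1.550000: f=-0.179180 → u ← -1.550000 + 0.34·(-0.179180) = -1.610921
t=0.680000, u=-1.610921: f=-0.372445 → u ← -1.610921 + 0.34·(-0.372445) = -1.737552
t=1.020000, u=-1.737552: f=-0.602583 → u ← -1.737552 + 0.34·(-0.602583) = -1.942431
t=1.360000, u=-1.942431: f=-0.898180 → u ← -1.942431 + 0.34·(-0.898180) = -2.247812
u(1.7) ≈ -2.2478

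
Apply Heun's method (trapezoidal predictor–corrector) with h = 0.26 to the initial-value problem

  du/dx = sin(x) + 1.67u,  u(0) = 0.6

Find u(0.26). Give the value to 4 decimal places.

Heun: k1 = f(x_n, u_n); k2 = f(x_n + h, u_n + h·k1); u_{n+1} = u_n + (h/2)·(k1 + k2).
x=0.000000, u=0.600000:
  k1 = f(0.000000, 0.600000) = 1.002000
  k2 = f(0.260000, 0.860520) = 1.694149
  u ← 0.600000 + (0.26/2)·(1.002000 + 1.694149) = 0.950499
u(0.26) ≈ 0.9505

0.9505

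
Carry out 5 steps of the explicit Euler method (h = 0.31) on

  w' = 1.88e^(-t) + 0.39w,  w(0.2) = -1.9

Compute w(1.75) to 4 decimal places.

Euler: w_{n+1} = w_n + h·f(t_n, w_n).
t=0.200000, w=-1.900000: f=0.798214 → w ← -1.900000 + 0.31·0.798214 = -1.652554
t=0.510000, w=-1.652554: f=0.484436 → w ← -1.652554 + 0.31·0.484436 = -1.502379
t=0.820000, w=-1.502379: f=0.242084 → w ← -1.502379 + 0.31·0.242084 = -1.427333
t=1.130000, w=-1.427333: f=0.050643 → w ← -1.427333 + 0.31·0.050643 = -1.411633
t=1.440000, w=-1.411633: f=-0.105113 → w ← -1.411633 + 0.31·(-0.105113) = -1.444218
w(1.75) ≈ -1.4442

-1.4442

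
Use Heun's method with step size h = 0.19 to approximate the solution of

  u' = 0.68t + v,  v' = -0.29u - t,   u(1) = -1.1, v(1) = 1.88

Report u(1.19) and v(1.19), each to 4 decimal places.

Heun on (u,v): k1 = f(t_n, state_n); k2 = f(t_n + h, state_n + h·k1); state_{n+1} = state_n + (h/2)·(k1 + k2).
1.000000: (-1.100000, 1.880000)
  k1 = (2.560000, -0.681000)
  predictor → (-0.613600, 1.750610)
  k2 = (2.559810, -1.012056)
  → (-0.613618, 1.719160)
(u(1.19), v(1.19)) ≈ (-0.6136, 1.7192)

-0.6136, 1.7192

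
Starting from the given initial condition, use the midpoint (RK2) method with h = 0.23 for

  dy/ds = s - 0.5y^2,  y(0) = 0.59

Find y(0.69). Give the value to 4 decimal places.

Midpoint: k1 = f(s_n, y_n); k2 = f(s_n + h/2, y_n + (h/2)·k1); y_{n+1} = y_n + h·k2.
s=0.000000, y=0.590000:
  k1 = f(0.000000, 0.590000) = -0.174050
  k2 = f(0.115000, 0.569984) = -0.047441
  y ← 0.590000 + 0.23·(-0.047441) = 0.579089
s=0.230000, y=0.579089:
  k1 = f(0.230000, 0.579089) = 0.062328
  k2 = f(0.345000, 0.586256) = 0.173152
  y ← 0.579089 + 0.23·0.173152 = 0.618913
s=0.460000, y=0.618913:
  k1 = f(0.460000, 0.618913) = 0.268473
  k2 = f(0.575000, 0.649788) = 0.363888
  y ← 0.618913 + 0.23·0.363888 = 0.702608
y(0.69) ≈ 0.7026

0.7026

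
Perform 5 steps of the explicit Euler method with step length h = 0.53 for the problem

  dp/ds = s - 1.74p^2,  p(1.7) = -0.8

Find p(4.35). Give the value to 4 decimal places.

Euler: p_{n+1} = p_n + h·f(s_n, p_n).
s=1.700000, p=-0.800000: f=0.586400 → p ← -0.800000 + 0.53·0.586400 = -0.489208
s=2.230000, p=-0.489208: f=1.813575 → p ← -0.489208 + 0.53·1.813575 = 0.471987
s=2.760000, p=0.471987: f=2.372377 → p ← 0.471987 + 0.53·2.372377 = 1.729347
s=3.290000, p=1.729347: f=-1.913715 → p ← 1.729347 + 0.53·(-1.913715) = 0.715078
s=3.820000, p=0.715078: f=2.930274 → p ← 0.715078 + 0.53·2.930274 = 2.268123
p(4.35) ≈ 2.2681

2.2681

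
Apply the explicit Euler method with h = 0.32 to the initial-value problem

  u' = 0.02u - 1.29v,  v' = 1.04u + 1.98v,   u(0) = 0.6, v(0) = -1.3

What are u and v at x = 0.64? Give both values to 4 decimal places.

1.9420, -2.7635

Euler on (u,v): u_{n+1} = u_n + h·u', v_{n+1} = v_n + h·v'.
0.000000: (0.600000, -1.300000); f=(1.689000, -1.950000) → (1.140480, -1.924000)
0.320000: (1.140480, -1.924000); f=(2.504770, -2.623421) → (1.942006, -2.763495)
(u(0.64), v(0.64)) ≈ (1.9420, -2.7635)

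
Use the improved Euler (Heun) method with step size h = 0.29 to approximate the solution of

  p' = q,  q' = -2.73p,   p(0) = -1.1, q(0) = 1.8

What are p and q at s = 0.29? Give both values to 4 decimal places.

-0.4517, 2.4642

Heun on (p,q): k1 = f(s_n, state_n); k2 = f(s_n + h, state_n + h·k1); state_{n+1} = state_n + (h/2)·(k1 + k2).
0.000000: (-1.100000, 1.800000)
  k1 = (1.800000, 3.003000)
  predictor → (-0.578000, 2.670870)
  k2 = (2.670870, 1.577940)
  → (-0.451724, 2.464236)
(p(0.29), q(0.29)) ≈ (-0.4517, 2.4642)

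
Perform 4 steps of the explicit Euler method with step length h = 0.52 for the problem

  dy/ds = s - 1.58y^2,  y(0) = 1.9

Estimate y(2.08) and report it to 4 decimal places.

-13.7493

Euler: y_{n+1} = y_n + h·f(s_n, y_n).
s=0.000000, y=1.900000: f=-5.703800 → y ← 1.900000 + 0.52·(-5.703800) = -1.065976
s=0.520000, y=-1.065976: f=-1.275362 → y ← -1.065976 + 0.52·(-1.275362) = -1.729164
s=1.040000, y=-1.729164: f=-3.684213 → y ← -1.729164 + 0.52·(-3.684213) = -3.644955
s=1.560000, y=-3.644955: f=-19.431400 → y ← -3.644955 + 0.52·(-19.431400) = -13.749283
y(2.08) ≈ -13.7493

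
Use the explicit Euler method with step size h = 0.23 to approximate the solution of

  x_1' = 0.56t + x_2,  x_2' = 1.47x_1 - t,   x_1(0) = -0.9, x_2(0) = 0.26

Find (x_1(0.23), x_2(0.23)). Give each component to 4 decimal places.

-0.8402, -0.0443

Euler on (x_1,x_2): x_1_{n+1} = x_1_n + h·x_1', x_2_{n+1} = x_2_n + h·x_2'.
0.000000: (-0.900000, 0.260000); f=(0.260000, -1.323000) → (-0.840200, -0.044290)
(x_1(0.23), x_2(0.23)) ≈ (-0.8402, -0.0443)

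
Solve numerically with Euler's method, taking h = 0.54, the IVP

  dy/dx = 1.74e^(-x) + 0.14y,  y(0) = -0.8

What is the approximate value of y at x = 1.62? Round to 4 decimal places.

Euler: y_{n+1} = y_n + h·f(x_n, y_n).
x=0.000000, y=-0.800000: f=1.628000 → y ← -0.800000 + 0.54·1.628000 = 0.079120
x=0.540000, y=0.079120: f=1.025059 → y ← 0.079120 + 0.54·1.025059 = 0.632652
x=1.080000, y=0.632652: f=0.679467 → y ← 0.632652 + 0.54·0.679467 = 0.999564
y(1.62) ≈ 0.9996

0.9996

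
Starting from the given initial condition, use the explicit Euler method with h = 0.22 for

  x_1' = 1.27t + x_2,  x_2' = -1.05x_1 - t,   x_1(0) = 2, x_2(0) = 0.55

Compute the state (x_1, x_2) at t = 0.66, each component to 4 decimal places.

Euler on (x_1,x_2): x_1_{n+1} = x_1_n + h·x_1', x_2_{n+1} = x_2_n + h·x_2'.
0.000000: (2.000000, 0.550000); f=(0.550000, -2.100000) → (2.121000, 0.088000)
0.220000: (2.121000, 0.088000); f=(0.367400, -2.447050) → (2.201828, -0.450351)
0.440000: (2.201828, -0.450351); f=(0.108449, -2.751919) → (2.225687, -1.055773)
(x_1(0.66), x_2(0.66)) ≈ (2.2257, -1.0558)

2.2257, -1.0558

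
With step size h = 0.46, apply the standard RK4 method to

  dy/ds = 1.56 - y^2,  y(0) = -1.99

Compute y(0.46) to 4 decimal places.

-6.5855

RK4: k1 = f(s_n, y_n); k2 = f(s_n + h/2, y_n + (h/2)·k1); k3 = f(s_n + h/2, y_n + (h/2)·k2); k4 = f(s_n + h, y_n + h·k3); y_{n+1} = y_n + (h/6)·(k1 + 2k2 + 2k3 + k4).
s=0.000000, y=-1.990000:
  k1 = f(0.000000, -1.990000) = -2.400100
  k2 = f(0.230000, -2.542023) = -4.901881
  k3 = f(0.230000, -3.117433) = -8.158386
  k4 = f(0.460000, -5.742858) = -31.420414
  y ← -1.990000 + (0.46/6)·(k1 + 2k2 + 2k3 + k4) = -6.585480
y(0.46) ≈ -6.5855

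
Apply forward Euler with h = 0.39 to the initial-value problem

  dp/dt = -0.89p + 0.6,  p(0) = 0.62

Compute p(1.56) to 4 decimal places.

Euler: p_{n+1} = p_n + h·f(t_n, p_n).
t=0.000000, p=0.620000: f=0.048200 → p ← 0.620000 + 0.39·0.048200 = 0.638798
t=0.390000, p=0.638798: f=0.031470 → p ← 0.638798 + 0.39·0.031470 = 0.651071
t=0.780000, p=0.651071: f=0.020547 → p ← 0.651071 + 0.39·0.020547 = 0.659084
t=1.170000, p=0.659084: f=0.013415 → p ← 0.659084 + 0.39·0.013415 = 0.664316
p(1.56) ≈ 0.6643

0.6643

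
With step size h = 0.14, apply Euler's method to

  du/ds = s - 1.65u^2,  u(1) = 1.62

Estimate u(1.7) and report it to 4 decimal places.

Euler: u_{n+1} = u_n + h·f(s_n, u_n).
s=1.000000, u=1.620000: f=-3.330260 → u ← 1.620000 + 0.14·(-3.330260) = 1.153764
s=1.140000, u=1.153764: f=-1.056431 → u ← 1.153764 + 0.14·(-1.056431) = 1.005863
s=1.280000, u=1.005863: f=-0.389405 → u ← 1.005863 + 0.14·(-0.389405) = 0.951346
s=1.420000, u=0.951346: f=-0.073349 → u ← 0.951346 + 0.14·(-0.073349) = 0.941078
s=1.560000, u=0.941078: f=0.098715 → u ← 0.941078 + 0.14·0.098715 = 0.954898
u(1.7) ≈ 0.9549

0.9549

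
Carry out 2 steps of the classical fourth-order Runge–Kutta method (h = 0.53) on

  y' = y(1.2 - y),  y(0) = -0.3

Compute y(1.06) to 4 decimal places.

-2.8283

RK4: k1 = f(t_n, y_n); k2 = f(t_n + h/2, y_n + (h/2)·k1); k3 = f(t_n + h/2, y_n + (h/2)·k2); k4 = f(t_n + h, y_n + h·k3); y_{n+1} = y_n + (h/6)·(k1 + 2k2 + 2k3 + k4).
t=0.000000, y=-0.300000:
  k1 = f(0.000000, -0.300000) = -0.450000
  k2 = f(0.265000, -0.419250) = -0.678871
  k3 = f(0.265000, -0.479901) = -0.806186
  k4 = f(0.530000, -0.727278) = -1.401668
  y ← -0.300000 + (0.53/6)·(k1 + 2k2 + 2k3 + k4) = -0.725924
t=0.530000, y=-0.725924:
  k1 = f(0.530000, -0.725924) = -1.398074
  k2 = f(0.795000, -1.096414) = -2.517819
  k3 = f(0.795000, -1.393146) = -3.612631
  k4 = f(1.060000, -2.640618) = -10.141606
  y ← -0.725924 + (0.53/6)·(k1 + 2k2 + 2k3 + k4) = -2.828308
y(1.06) ≈ -2.8283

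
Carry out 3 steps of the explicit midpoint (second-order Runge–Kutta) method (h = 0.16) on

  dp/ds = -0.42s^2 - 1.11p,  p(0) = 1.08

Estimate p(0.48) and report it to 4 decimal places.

0.6224

Midpoint: k1 = f(s_n, p_n); k2 = f(s_n + h/2, p_n + (h/2)·k1); p_{n+1} = p_n + h·k2.
s=0.000000, p=1.080000:
  k1 = f(0.000000, 1.080000) = -1.198800
  k2 = f(0.080000, 0.984096) = -1.095035
  p ← 1.080000 + 0.16·(-1.095035) = 0.904794
s=0.160000, p=0.904794:
  k1 = f(0.160000, 0.904794) = -1.015074
  k2 = f(0.240000, 0.823589) = -0.938375
  p ← 0.904794 + 0.16·(-0.938375) = 0.754654
s=0.320000, p=0.754654:
  k1 = f(0.320000, 0.754654) = -0.880674
  k2 = f(0.400000, 0.684200) = -0.826663
  p ← 0.754654 + 0.16·(-0.826663) = 0.622388
p(0.48) ≈ 0.6224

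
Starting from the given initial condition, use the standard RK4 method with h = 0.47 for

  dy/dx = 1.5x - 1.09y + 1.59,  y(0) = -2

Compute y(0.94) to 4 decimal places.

0.7008

RK4: k1 = f(x_n, y_n); k2 = f(x_n + h/2, y_n + (h/2)·k1); k3 = f(x_n + h/2, y_n + (h/2)·k2); k4 = f(x_n + h, y_n + h·k3); y_{n+1} = y_n + (h/6)·(k1 + 2k2 + 2k3 + k4).
x=0.000000, y=-2.000000:
  k1 = f(0.000000, -2.000000) = 3.770000
  k2 = f(0.235000, -1.114050) = 3.156815
  k3 = f(0.235000, -1.258149) = 3.313882
  k4 = f(0.470000, -0.442475) = 2.777298
  y ← -2.000000 + (0.47/6)·(k1 + 2k2 + 2k3 + k4) = -0.473386
x=0.470000, y=-0.473386:
  k1 = f(0.470000, -0.473386) = 2.810991
  k2 = f(0.705000, 0.187197) = 2.443455
  k3 = f(0.705000, 0.100826) = 2.537599
  k4 = f(0.940000, 0.719286) = 2.215978
  y ← -0.473386 + (0.47/6)·(k1 + 2k2 + 2k3 + k4) = 0.700759
y(0.94) ≈ 0.7008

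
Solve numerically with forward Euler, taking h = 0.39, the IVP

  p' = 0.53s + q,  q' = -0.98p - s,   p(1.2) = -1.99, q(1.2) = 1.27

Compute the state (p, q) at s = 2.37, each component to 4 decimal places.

0.6541, 0.7647

Euler on (p,q): p_{n+1} = p_n + h·p', q_{n+1} = q_n + h·q'.
1.200000: (-1.990000, 1.270000); f=(1.906000, 0.750200) → (-1.246660, 1.562578)
1.590000: (-1.246660, 1.562578); f=(2.405278, -0.368273) → (-0.308602, 1.418951)
1.980000: (-0.308602, 1.418951); f=(2.468351, -1.677570) → (0.654055, 0.764699)
(p(2.37), q(2.37)) ≈ (0.6541, 0.7647)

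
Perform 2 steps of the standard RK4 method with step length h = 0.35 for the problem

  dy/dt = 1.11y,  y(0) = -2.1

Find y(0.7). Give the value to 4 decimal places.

RK4: k1 = f(t_n, y_n); k2 = f(t_n + h/2, y_n + (h/2)·k1); k3 = f(t_n + h/2, y_n + (h/2)·k2); k4 = f(t_n + h, y_n + h·k3); y_{n+1} = y_n + (h/6)·(k1 + 2k2 + 2k3 + k4).
t=0.000000, y=-2.100000:
  k1 = f(0.000000, -2.100000) = -2.331000
  k2 = f(0.175000, -2.507925) = -2.783797
  k3 = f(0.175000, -2.587164) = -2.871753
  k4 = f(0.350000, -3.105113) = -3.446676
  y ← -2.100000 + (0.35/6)·(k1 + 2k2 + 2k3 + k4) = -3.096845
t=0.350000, y=-3.096845:
  k1 = f(0.350000, -3.096845) = -3.437498
  k2 = f(0.525000, -3.698407) = -4.105232
  k3 = f(0.525000, -3.815261) = -4.234939
  k4 = f(0.700000, -4.579074) = -5.082772
  y ← -3.096845 + (0.35/6)·(k1 + 2k2 + 2k3 + k4) = -4.566881
y(0.7) ≈ -4.5669

-4.5669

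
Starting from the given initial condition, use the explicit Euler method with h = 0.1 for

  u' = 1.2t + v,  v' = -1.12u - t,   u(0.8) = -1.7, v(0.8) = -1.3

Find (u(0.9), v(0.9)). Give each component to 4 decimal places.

-1.7340, -1.1896

Euler on (u,v): u_{n+1} = u_n + h·u', v_{n+1} = v_n + h·v'.
0.800000: (-1.700000, -1.300000); f=(-0.340000, 1.104000) → (-1.734000, -1.189600)
(u(0.9), v(0.9)) ≈ (-1.7340, -1.1896)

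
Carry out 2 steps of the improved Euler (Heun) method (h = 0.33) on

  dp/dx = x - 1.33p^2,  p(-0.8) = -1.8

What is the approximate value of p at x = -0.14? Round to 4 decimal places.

-85.1989

Heun: k1 = f(x_n, p_n); k2 = f(x_n + h, p_n + h·k1); p_{n+1} = p_n + (h/2)·(k1 + k2).
x=-0.800000, p=-1.800000:
  k1 = f(-0.800000, -1.800000) = -5.109200
  k2 = f(-0.470000, -3.486036) = -16.632755
  p ← -1.800000 + (0.33/2)·(-5.109200 + (-16.632755)) = -5.387422
x=-0.470000, p=-5.387422:
  k1 = f(-0.470000, -5.387422) = -39.072347
  k2 = f(-0.140000, -18.281297) = -444.633742
  p ← -5.387422 + (0.33/2)·(-39.072347 + (-444.633742)) = -85.198927
p(-0.14) ≈ -85.1989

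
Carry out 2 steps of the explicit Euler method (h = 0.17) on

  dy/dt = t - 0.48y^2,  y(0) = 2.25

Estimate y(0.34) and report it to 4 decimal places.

1.5905

Euler: y_{n+1} = y_n + h·f(t_n, y_n).
t=0.000000, y=2.250000: f=-2.430000 → y ← 2.250000 + 0.17·(-2.430000) = 1.836900
t=0.170000, y=1.836900: f=-1.449617 → y ← 1.836900 + 0.17·(-1.449617) = 1.590465
y(0.34) ≈ 1.5905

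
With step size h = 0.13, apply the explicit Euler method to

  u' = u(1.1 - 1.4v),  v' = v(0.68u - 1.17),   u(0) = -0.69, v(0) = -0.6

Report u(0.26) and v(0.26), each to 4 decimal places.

Euler on (u,v): u_{n+1} = u_n + h·u', v_{n+1} = v_n + h·v'.
0.000000: (-0.690000, -0.600000); f=(-1.338600, 0.983520) → (-0.864018, -0.472142)
0.130000: (-0.864018, -0.472142); f=(-1.521535, 0.829805) → (-1.061818, -0.364268)
(u(0.26), v(0.26)) ≈ (-1.0618, -0.3643)

-1.0618, -0.3643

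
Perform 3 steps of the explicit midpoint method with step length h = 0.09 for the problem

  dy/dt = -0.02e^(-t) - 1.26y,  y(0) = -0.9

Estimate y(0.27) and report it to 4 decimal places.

-0.6449

Midpoint: k1 = f(t_n, y_n); k2 = f(t_n + h/2, y_n + (h/2)·k1); y_{n+1} = y_n + h·k2.
t=0.000000, y=-0.900000:
  k1 = f(0.000000, -0.900000) = 1.114000
  k2 = f(0.045000, -0.849870) = 1.051716
  y ← -0.900000 + 0.09·1.051716 = -0.805346
t=0.090000, y=-0.805346:
  k1 = f(0.090000, -0.805346) = 0.996457
  k2 = f(0.135000, -0.760505) = 0.940762
  y ← -0.805346 + 0.09·0.940762 = -0.720677
t=0.180000, y=-0.720677:
  k1 = f(0.180000, -0.720677) = 0.891348
  k2 = f(0.225000, -0.680566) = 0.841543
  y ← -0.720677 + 0.09·0.841543 = -0.644938
y(0.27) ≈ -0.6449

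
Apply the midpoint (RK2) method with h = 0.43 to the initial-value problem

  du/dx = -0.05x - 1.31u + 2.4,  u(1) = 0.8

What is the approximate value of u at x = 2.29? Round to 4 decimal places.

Midpoint: k1 = f(x_n, u_n); k2 = f(x_n + h/2, u_n + (h/2)·k1); u_{n+1} = u_n + h·k2.
x=1.000000, u=0.800000:
  k1 = f(1.000000, 0.800000) = 1.302000
  k2 = f(1.215000, 1.079930) = 0.924542
  u ← 0.800000 + 0.43·0.924542 = 1.197553
x=1.430000, u=1.197553:
  k1 = f(1.430000, 1.197553) = 0.759706
  k2 = f(1.645000, 1.360890) = 0.534985
  u ← 1.197553 + 0.43·0.534985 = 1.427596
x=1.860000, u=1.427596:
  k1 = f(1.860000, 1.427596) = 0.436849
  k2 = f(2.075000, 1.521519) = 0.303060
  u ← 1.427596 + 0.43·0.303060 = 1.557912
u(2.29) ≈ 1.5579

1.5579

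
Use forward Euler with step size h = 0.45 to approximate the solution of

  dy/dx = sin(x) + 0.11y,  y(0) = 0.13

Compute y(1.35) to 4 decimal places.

Euler: y_{n+1} = y_n + h·f(x_n, y_n).
x=0.000000, y=0.130000: f=0.014300 → y ← 0.130000 + 0.45·0.014300 = 0.136435
x=0.450000, y=0.136435: f=0.449973 → y ← 0.136435 + 0.45·0.449973 = 0.338923
x=0.900000, y=0.338923: f=0.820608 → y ← 0.338923 + 0.45·0.820608 = 0.708197
y(1.35) ≈ 0.7082

0.7082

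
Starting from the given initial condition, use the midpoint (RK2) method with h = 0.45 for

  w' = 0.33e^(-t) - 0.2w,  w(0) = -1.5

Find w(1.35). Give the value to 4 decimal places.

Midpoint: k1 = f(t_n, w_n); k2 = f(t_n + h/2, w_n + (h/2)·k1); w_{n+1} = w_n + h·k2.
t=0.000000, w=-1.500000:
  k1 = f(0.000000, -1.500000) = 0.630000
  k2 = f(0.225000, -1.358250) = 0.535160
  w ← -1.500000 + 0.45·0.535160 = -1.259178
t=0.450000, w=-1.259178:
  k1 = f(0.450000, -1.259178) = 0.462253
  k2 = f(0.675000, -1.155171) = 0.399056
  w ← -1.259178 + 0.45·0.399056 = -1.079603
t=0.900000, w=-1.079603:
  k1 = f(0.900000, -1.079603) = 0.350089
  k2 = f(1.125000, -1.000833) = 0.307302
  w ← -1.079603 + 0.45·0.307302 = -0.941317
w(1.35) ≈ -0.9413

-0.9413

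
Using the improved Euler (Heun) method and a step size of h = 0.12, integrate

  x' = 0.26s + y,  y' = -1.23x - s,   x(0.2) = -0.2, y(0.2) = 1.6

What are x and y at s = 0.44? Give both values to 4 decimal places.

Heun on (x,y): k1 = f(s_n, state_n); k2 = f(s_n + h, state_n + h·k1); state_{n+1} = state_n + (h/2)·(k1 + k2).
0.200000: (-0.200000, 1.600000)
  k1 = (1.652000, 0.046000)
  predictor → (-0.001760, 1.605520)
  k2 = (1.688720, -0.317835)
  → (0.000443, 1.583690)
0.320000: (0.000443, 1.583690)
  k1 = (1.666890, -0.320545)
  predictor → (0.200470, 1.545224)
  k2 = (1.659624, -0.686578)
  → (0.200034, 1.523262)
(x(0.44), y(0.44)) ≈ (0.2000, 1.5233)

0.2000, 1.5233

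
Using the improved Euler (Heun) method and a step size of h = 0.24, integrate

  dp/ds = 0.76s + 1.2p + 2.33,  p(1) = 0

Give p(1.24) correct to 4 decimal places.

0.8703

Heun: k1 = f(s_n, p_n); k2 = f(s_n + h, p_n + h·k1); p_{n+1} = p_n + (h/2)·(k1 + k2).
s=1.000000, p=0.000000:
  k1 = f(1.000000, 0.000000) = 3.090000
  k2 = f(1.240000, 0.741600) = 4.162320
  p ← 0.000000 + (0.24/2)·(3.090000 + 4.162320) = 0.870278
p(1.24) ≈ 0.8703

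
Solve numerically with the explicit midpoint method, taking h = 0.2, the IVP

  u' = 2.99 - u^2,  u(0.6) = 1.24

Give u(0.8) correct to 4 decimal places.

1.4542

Midpoint: k1 = f(t_n, u_n); k2 = f(t_n + h/2, u_n + (h/2)·k1); u_{n+1} = u_n + h·k2.
t=0.600000, u=1.240000:
  k1 = f(0.600000, 1.240000) = 1.452400
  k2 = f(0.700000, 1.385240) = 1.071110
  u ← 1.240000 + 0.2·1.071110 = 1.454222
u(0.8) ≈ 1.4542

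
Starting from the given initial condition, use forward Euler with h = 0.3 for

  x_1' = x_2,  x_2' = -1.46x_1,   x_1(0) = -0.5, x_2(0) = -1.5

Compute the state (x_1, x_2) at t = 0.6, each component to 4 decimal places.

-1.3343, -0.8649

Euler on (x_1,x_2): x_1_{n+1} = x_1_n + h·x_1', x_2_{n+1} = x_2_n + h·x_2'.
0.000000: (-0.500000, -1.500000); f=(-1.500000, 0.730000) → (-0.950000, -1.281000)
0.300000: (-0.950000, -1.281000); f=(-1.281000, 1.387000) → (-1.334300, -0.864900)
(x_1(0.6), x_2(0.6)) ≈ (-1.3343, -0.8649)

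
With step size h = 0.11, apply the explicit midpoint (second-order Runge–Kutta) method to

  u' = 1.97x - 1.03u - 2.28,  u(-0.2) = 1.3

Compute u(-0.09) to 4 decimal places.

Midpoint: k1 = f(x_n, u_n); k2 = f(x_n + h/2, u_n + (h/2)·k1); u_{n+1} = u_n + h·k2.
x=-0.200000, u=1.300000:
  k1 = f(-0.200000, 1.300000) = -4.013000
  k2 = f(-0.145000, 1.079285) = -3.677314
  u ← 1.300000 + 0.11·(-3.677314) = 0.895496
u(-0.09) ≈ 0.8955

0.8955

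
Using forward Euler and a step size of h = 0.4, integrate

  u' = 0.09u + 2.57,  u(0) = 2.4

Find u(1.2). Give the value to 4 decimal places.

5.8650

Euler: u_{n+1} = u_n + h·f(x_n, u_n).
x=0.000000, u=2.400000: f=2.786000 → u ← 2.400000 + 0.4·2.786000 = 3.514400
x=0.400000, u=3.514400: f=2.886296 → u ← 3.514400 + 0.4·2.886296 = 4.668918
x=0.800000, u=4.668918: f=2.990203 → u ← 4.668918 + 0.4·2.990203 = 5.864999
u(1.2) ≈ 5.8650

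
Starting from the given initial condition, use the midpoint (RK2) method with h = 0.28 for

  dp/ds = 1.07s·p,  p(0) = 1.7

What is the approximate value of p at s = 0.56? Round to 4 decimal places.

Midpoint: k1 = f(s_n, p_n); k2 = f(s_n + h/2, p_n + (h/2)·k1); p_{n+1} = p_n + h·k2.
s=0.000000, p=1.700000:
  k1 = f(0.000000, 1.700000) = 0.000000
  k2 = f(0.140000, 1.700000) = 0.254660
  p ← 1.700000 + 0.28·0.254660 = 1.771305
s=0.280000, p=1.771305:
  k1 = f(0.280000, 1.771305) = 0.530683
  k2 = f(0.420000, 1.845600) = 0.829413
  p ← 1.771305 + 0.28·0.829413 = 2.003540
p(0.56) ≈ 2.0035

2.0035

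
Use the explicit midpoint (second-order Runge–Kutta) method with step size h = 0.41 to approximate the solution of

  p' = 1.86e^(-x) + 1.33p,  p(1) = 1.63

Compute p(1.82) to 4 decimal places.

5.3965

Midpoint: k1 = f(x_n, p_n); k2 = f(x_n + h/2, p_n + (h/2)·k1); p_{n+1} = p_n + h·k2.
x=1.000000, p=1.630000:
  k1 = f(1.000000, 1.630000) = 2.852156
  k2 = f(1.205000, 2.214692) = 3.502967
  p ← 1.630000 + 0.41·3.502967 = 3.066217
x=1.410000, p=3.066217:
  k1 = f(1.410000, 3.066217) = 4.532175
  k2 = f(1.615000, 3.995312) = 5.683702
  p ← 3.066217 + 0.41·5.683702 = 5.396535
p(1.82) ≈ 5.3965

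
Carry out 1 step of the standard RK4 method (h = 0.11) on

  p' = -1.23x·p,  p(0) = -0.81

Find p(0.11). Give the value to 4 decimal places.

-0.8040

RK4: k1 = f(x_n, p_n); k2 = f(x_n + h/2, p_n + (h/2)·k1); k3 = f(x_n + h/2, p_n + (h/2)·k2); k4 = f(x_n + h, p_n + h·k3); p_{n+1} = p_n + (h/6)·(k1 + 2k2 + 2k3 + k4).
x=0.000000, p=-0.810000:
  k1 = f(0.000000, -0.810000) = 0.000000
  k2 = f(0.055000, -0.810000) = 0.054797
  k3 = f(0.055000, -0.806986) = 0.054593
  k4 = f(0.110000, -0.803995) = 0.108780
  p ← -0.810000 + (0.11/6)·(k1 + 2k2 + 2k3 + k4) = -0.803995
p(0.11) ≈ -0.8040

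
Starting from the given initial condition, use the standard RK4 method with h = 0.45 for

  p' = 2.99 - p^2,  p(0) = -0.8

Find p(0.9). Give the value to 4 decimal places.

RK4: k1 = f(s_n, p_n); k2 = f(s_n + h/2, p_n + (h/2)·k1); k3 = f(s_n + h/2, p_n + (h/2)·k2); k4 = f(s_n + h, p_n + h·k3); p_{n+1} = p_n + (h/6)·(k1 + 2k2 + 2k3 + k4).
s=0.000000, p=-0.800000:
  k1 = f(0.000000, -0.800000) = 2.350000
  k2 = f(0.225000, -0.271250) = 2.916423
  k3 = f(0.225000, -0.143805) = 2.969320
  k4 = f(0.450000, 0.536194) = 2.702496
  p ← -0.800000 + (0.45/6)·(k1 + 2k2 + 2k3 + k4) = 0.461799
s=0.450000, p=0.461799:
  k1 = f(0.450000, 0.461799) = 2.776742
  k2 = f(0.675000, 1.086566) = 1.809375
  k3 = f(0.675000, 0.868908) = 2.234999
  k4 = f(0.900000, 1.467548) = 0.836302
  p ← 0.461799 + (0.45/6)·(k1 + 2k2 + 2k3 + k4) = 1.339433
p(0.9) ≈ 1.3394

1.3394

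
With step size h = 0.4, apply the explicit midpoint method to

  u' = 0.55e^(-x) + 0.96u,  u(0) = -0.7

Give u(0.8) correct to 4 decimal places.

-1.0143

Midpoint: k1 = f(x_n, u_n); k2 = f(x_n + h/2, u_n + (h/2)·k1); u_{n+1} = u_n + h·k2.
x=0.000000, u=-0.700000:
  k1 = f(0.000000, -0.700000) = -0.122000
  k2 = f(0.200000, -0.724400) = -0.245122
  u ← -0.700000 + 0.4·(-0.245122) = -0.798049
x=0.400000, u=-0.798049:
  k1 = f(0.400000, -0.798049) = -0.397451
  k2 = f(0.600000, -0.877539) = -0.540591
  u ← -0.798049 + 0.4·(-0.540591) = -1.014285
u(0.8) ≈ -1.0143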